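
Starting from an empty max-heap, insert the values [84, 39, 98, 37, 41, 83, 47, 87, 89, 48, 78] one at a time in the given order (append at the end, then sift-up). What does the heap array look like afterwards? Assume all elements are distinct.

Insert 84:
  append 84 at index 0 → [84] (no swap needed)
Insert 39:
  append 39 at index 1 → [84, 39] (no swap needed)
Insert 98:
  append 98 at index 2 → [84, 39, 98]
  98 > parent 84 at index 0, swap → [98, 39, 84]
Insert 37:
  append 37 at index 3 → [98, 39, 84, 37] (no swap needed)
Insert 41:
  append 41 at index 4 → [98, 39, 84, 37, 41]
  41 > parent 39 at index 1, swap → [98, 41, 84, 37, 39]
Insert 83:
  append 83 at index 5 → [98, 41, 84, 37, 39, 83] (no swap needed)
Insert 47:
  append 47 at index 6 → [98, 41, 84, 37, 39, 83, 47] (no swap needed)
Insert 87:
  append 87 at index 7 → [98, 41, 84, 37, 39, 83, 47, 87]
  87 > parent 37 at index 3, swap → [98, 41, 84, 87, 39, 83, 47, 37]
  87 > parent 41 at index 1, swap → [98, 87, 84, 41, 39, 83, 47, 37]
Insert 89:
  append 89 at index 8 → [98, 87, 84, 41, 39, 83, 47, 37, 89]
  89 > parent 41 at index 3, swap → [98, 87, 84, 89, 39, 83, 47, 37, 41]
  89 > parent 87 at index 1, swap → [98, 89, 84, 87, 39, 83, 47, 37, 41]
Insert 48:
  append 48 at index 9 → [98, 89, 84, 87, 39, 83, 47, 37, 41, 48]
  48 > parent 39 at index 4, swap → [98, 89, 84, 87, 48, 83, 47, 37, 41, 39]
Insert 78:
  append 78 at index 10 → [98, 89, 84, 87, 48, 83, 47, 37, 41, 39, 78]
  78 > parent 48 at index 4, swap → [98, 89, 84, 87, 78, 83, 47, 37, 41, 39, 48]

[98, 89, 84, 87, 78, 83, 47, 37, 41, 39, 48]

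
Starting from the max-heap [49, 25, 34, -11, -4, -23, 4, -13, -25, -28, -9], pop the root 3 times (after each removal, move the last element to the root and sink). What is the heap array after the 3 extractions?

extract-max #1 returns 49:
  remove root 49; move last element -9 to root → [-9, 25, 34, -11, -4, -23, 4, -13, -25, -28]
  -9 vs larger child 34 at index 2, swap → [34, 25, -9, -11, -4, -23, 4, -13, -25, -28]
  -9 vs larger child 4 at index 6, swap → [34, 25, 4, -11, -4, -23, -9, -13, -25, -28]
extract-max #2 returns 34:
  remove root 34; move last element -28 to root → [-28, 25, 4, -11, -4, -23, -9, -13, -25]
  -28 vs larger child 25 at index 1, swap → [25, -28, 4, -11, -4, -23, -9, -13, -25]
  -28 vs larger child -4 at index 4, swap → [25, -4, 4, -11, -28, -23, -9, -13, -25]
extract-max #3 returns 25:
  remove root 25; move last element -25 to root → [-25, -4, 4, -11, -28, -23, -9, -13]
  -25 vs larger child 4 at index 2, swap → [4, -4, -25, -11, -28, -23, -9, -13]
  -25 vs larger child -9 at index 6, swap → [4, -4, -9, -11, -28, -23, -25, -13]

[4, -4, -9, -11, -28, -23, -25, -13]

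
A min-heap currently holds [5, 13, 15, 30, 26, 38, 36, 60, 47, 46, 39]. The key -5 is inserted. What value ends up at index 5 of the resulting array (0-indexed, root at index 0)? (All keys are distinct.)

15

append -5 at index 11 → [5, 13, 15, 30, 26, 38, 36, 60, 47, 46, 39, -5]
-5 < parent 38 at index 5, swap → [5, 13, 15, 30, 26, -5, 36, 60, 47, 46, 39, 38]
-5 < parent 15 at index 2, swap → [5, 13, -5, 30, 26, 15, 36, 60, 47, 46, 39, 38]
-5 < parent 5 at index 0, swap → [-5, 13, 5, 30, 26, 15, 36, 60, 47, 46, 39, 38]
resulting array: [-5, 13, 5, 30, 26, 15, 36, 60, 47, 46, 39, 38]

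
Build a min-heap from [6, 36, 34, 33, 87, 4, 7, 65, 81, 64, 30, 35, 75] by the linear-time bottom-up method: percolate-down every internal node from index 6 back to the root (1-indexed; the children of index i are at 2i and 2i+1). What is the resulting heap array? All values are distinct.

sift down from index 6: already satisfies heap property
sift down from index 5:
  87 vs smaller child 30 at index 11, swap → [6, 36, 34, 33, 30, 4, 7, 65, 81, 64, 87, 35, 75]
sift down from index 4: already satisfies heap property
sift down from index 3:
  34 vs smaller child 4 at index 6, swap → [6, 36, 4, 33, 30, 34, 7, 65, 81, 64, 87, 35, 75]
sift down from index 2:
  36 vs smaller child 30 at index 5, swap → [6, 30, 4, 33, 36, 34, 7, 65, 81, 64, 87, 35, 75]
sift down from index 1:
  6 vs smaller child 4 at index 3, swap → [4, 30, 6, 33, 36, 34, 7, 65, 81, 64, 87, 35, 75]

[4, 30, 6, 33, 36, 34, 7, 65, 81, 64, 87, 35, 75]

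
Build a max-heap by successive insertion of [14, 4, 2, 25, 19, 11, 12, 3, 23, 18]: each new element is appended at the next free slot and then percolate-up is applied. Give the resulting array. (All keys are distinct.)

Insert 14:
  append 14 at index 0 → [14] (no swap needed)
Insert 4:
  append 4 at index 1 → [14, 4] (no swap needed)
Insert 2:
  append 2 at index 2 → [14, 4, 2] (no swap needed)
Insert 25:
  append 25 at index 3 → [14, 4, 2, 25]
  25 > parent 4 at index 1, swap → [14, 25, 2, 4]
  25 > parent 14 at index 0, swap → [25, 14, 2, 4]
Insert 19:
  append 19 at index 4 → [25, 14, 2, 4, 19]
  19 > parent 14 at index 1, swap → [25, 19, 2, 4, 14]
Insert 11:
  append 11 at index 5 → [25, 19, 2, 4, 14, 11]
  11 > parent 2 at index 2, swap → [25, 19, 11, 4, 14, 2]
Insert 12:
  append 12 at index 6 → [25, 19, 11, 4, 14, 2, 12]
  12 > parent 11 at index 2, swap → [25, 19, 12, 4, 14, 2, 11]
Insert 3:
  append 3 at index 7 → [25, 19, 12, 4, 14, 2, 11, 3] (no swap needed)
Insert 23:
  append 23 at index 8 → [25, 19, 12, 4, 14, 2, 11, 3, 23]
  23 > parent 4 at index 3, swap → [25, 19, 12, 23, 14, 2, 11, 3, 4]
  23 > parent 19 at index 1, swap → [25, 23, 12, 19, 14, 2, 11, 3, 4]
Insert 18:
  append 18 at index 9 → [25, 23, 12, 19, 14, 2, 11, 3, 4, 18]
  18 > parent 14 at index 4, swap → [25, 23, 12, 19, 18, 2, 11, 3, 4, 14]

[25, 23, 12, 19, 18, 2, 11, 3, 4, 14]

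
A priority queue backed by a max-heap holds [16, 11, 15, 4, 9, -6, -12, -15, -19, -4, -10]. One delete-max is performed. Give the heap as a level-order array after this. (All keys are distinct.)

[15, 11, -6, 4, 9, -10, -12, -15, -19, -4]

remove root 16; move last element -10 to root → [-10, 11, 15, 4, 9, -6, -12, -15, -19, -4]
-10 vs larger child 15 at index 2, swap → [15, 11, -10, 4, 9, -6, -12, -15, -19, -4]
-10 vs larger child -6 at index 5, swap → [15, 11, -6, 4, 9, -10, -12, -15, -19, -4]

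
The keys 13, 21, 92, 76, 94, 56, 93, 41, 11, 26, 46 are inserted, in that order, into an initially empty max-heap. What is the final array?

[94, 92, 93, 41, 76, 21, 56, 13, 11, 26, 46]

Insert 13:
  append 13 at index 0 → [13] (no swap needed)
Insert 21:
  append 21 at index 1 → [13, 21]
  21 > parent 13 at index 0, swap → [21, 13]
Insert 92:
  append 92 at index 2 → [21, 13, 92]
  92 > parent 21 at index 0, swap → [92, 13, 21]
Insert 76:
  append 76 at index 3 → [92, 13, 21, 76]
  76 > parent 13 at index 1, swap → [92, 76, 21, 13]
Insert 94:
  append 94 at index 4 → [92, 76, 21, 13, 94]
  94 > parent 76 at index 1, swap → [92, 94, 21, 13, 76]
  94 > parent 92 at index 0, swap → [94, 92, 21, 13, 76]
Insert 56:
  append 56 at index 5 → [94, 92, 21, 13, 76, 56]
  56 > parent 21 at index 2, swap → [94, 92, 56, 13, 76, 21]
Insert 93:
  append 93 at index 6 → [94, 92, 56, 13, 76, 21, 93]
  93 > parent 56 at index 2, swap → [94, 92, 93, 13, 76, 21, 56]
Insert 41:
  append 41 at index 7 → [94, 92, 93, 13, 76, 21, 56, 41]
  41 > parent 13 at index 3, swap → [94, 92, 93, 41, 76, 21, 56, 13]
Insert 11:
  append 11 at index 8 → [94, 92, 93, 41, 76, 21, 56, 13, 11] (no swap needed)
Insert 26:
  append 26 at index 9 → [94, 92, 93, 41, 76, 21, 56, 13, 11, 26] (no swap needed)
Insert 46:
  append 46 at index 10 → [94, 92, 93, 41, 76, 21, 56, 13, 11, 26, 46] (no swap needed)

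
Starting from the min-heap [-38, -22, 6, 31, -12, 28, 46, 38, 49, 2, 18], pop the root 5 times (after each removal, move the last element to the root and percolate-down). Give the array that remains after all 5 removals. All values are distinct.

extract-min #1 returns -38:
  remove root -38; move last element 18 to root → [18, -22, 6, 31, -12, 28, 46, 38, 49, 2]
  18 vs smaller child -22 at index 1, swap → [-22, 18, 6, 31, -12, 28, 46, 38, 49, 2]
  18 vs smaller child -12 at index 4, swap → [-22, -12, 6, 31, 18, 28, 46, 38, 49, 2]
  18 vs only child 2 at index 9, swap → [-22, -12, 6, 31, 2, 28, 46, 38, 49, 18]
extract-min #2 returns -22:
  remove root -22; move last element 18 to root → [18, -12, 6, 31, 2, 28, 46, 38, 49]
  18 vs smaller child -12 at index 1, swap → [-12, 18, 6, 31, 2, 28, 46, 38, 49]
  18 vs smaller child 2 at index 4, swap → [-12, 2, 6, 31, 18, 28, 46, 38, 49]
extract-min #3 returns -12:
  remove root -12; move last element 49 to root → [49, 2, 6, 31, 18, 28, 46, 38]
  49 vs smaller child 2 at index 1, swap → [2, 49, 6, 31, 18, 28, 46, 38]
  49 vs smaller child 18 at index 4, swap → [2, 18, 6, 31, 49, 28, 46, 38]
extract-min #4 returns 2:
  remove root 2; move last element 38 to root → [38, 18, 6, 31, 49, 28, 46]
  38 vs smaller child 6 at index 2, swap → [6, 18, 38, 31, 49, 28, 46]
  38 vs smaller child 28 at index 5, swap → [6, 18, 28, 31, 49, 38, 46]
extract-min #5 returns 6:
  remove root 6; move last element 46 to root → [46, 18, 28, 31, 49, 38]
  46 vs smaller child 18 at index 1, swap → [18, 46, 28, 31, 49, 38]
  46 vs smaller child 31 at index 3, swap → [18, 31, 28, 46, 49, 38]

[18, 31, 28, 46, 49, 38]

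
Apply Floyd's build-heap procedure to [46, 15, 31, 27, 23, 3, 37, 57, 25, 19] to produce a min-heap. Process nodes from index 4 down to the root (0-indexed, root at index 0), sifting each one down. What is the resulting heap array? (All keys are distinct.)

sift down from index 4:
  23 vs only child 19 at index 9, swap → [46, 15, 31, 27, 19, 3, 37, 57, 25, 23]
sift down from index 3:
  27 vs smaller child 25 at index 8, swap → [46, 15, 31, 25, 19, 3, 37, 57, 27, 23]
sift down from index 2:
  31 vs smaller child 3 at index 5, swap → [46, 15, 3, 25, 19, 31, 37, 57, 27, 23]
sift down from index 1: already satisfies heap property
sift down from index 0:
  46 vs smaller child 3 at index 2, swap → [3, 15, 46, 25, 19, 31, 37, 57, 27, 23]
  46 vs smaller child 31 at index 5, swap → [3, 15, 31, 25, 19, 46, 37, 57, 27, 23]

[3, 15, 31, 25, 19, 46, 37, 57, 27, 23]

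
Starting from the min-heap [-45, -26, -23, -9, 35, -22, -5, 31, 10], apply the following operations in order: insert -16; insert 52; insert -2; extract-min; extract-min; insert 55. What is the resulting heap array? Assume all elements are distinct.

[-23, -16, -22, -9, -2, 52, -5, 31, 10, 35, 55]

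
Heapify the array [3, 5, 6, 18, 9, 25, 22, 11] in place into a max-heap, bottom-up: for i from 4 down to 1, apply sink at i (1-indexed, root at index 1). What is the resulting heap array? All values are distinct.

[25, 18, 22, 11, 9, 6, 3, 5]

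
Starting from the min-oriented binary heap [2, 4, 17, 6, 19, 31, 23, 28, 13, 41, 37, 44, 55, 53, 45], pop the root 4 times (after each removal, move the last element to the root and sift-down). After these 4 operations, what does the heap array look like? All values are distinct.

extract-min #1 returns 2:
  remove root 2; move last element 45 to root → [45, 4, 17, 6, 19, 31, 23, 28, 13, 41, 37, 44, 55, 53]
  45 vs smaller child 4 at index 1, swap → [4, 45, 17, 6, 19, 31, 23, 28, 13, 41, 37, 44, 55, 53]
  45 vs smaller child 6 at index 3, swap → [4, 6, 17, 45, 19, 31, 23, 28, 13, 41, 37, 44, 55, 53]
  45 vs smaller child 13 at index 8, swap → [4, 6, 17, 13, 19, 31, 23, 28, 45, 41, 37, 44, 55, 53]
extract-min #2 returns 4:
  remove root 4; move last element 53 to root → [53, 6, 17, 13, 19, 31, 23, 28, 45, 41, 37, 44, 55]
  53 vs smaller child 6 at index 1, swap → [6, 53, 17, 13, 19, 31, 23, 28, 45, 41, 37, 44, 55]
  53 vs smaller child 13 at index 3, swap → [6, 13, 17, 53, 19, 31, 23, 28, 45, 41, 37, 44, 55]
  53 vs smaller child 28 at index 7, swap → [6, 13, 17, 28, 19, 31, 23, 53, 45, 41, 37, 44, 55]
extract-min #3 returns 6:
  remove root 6; move last element 55 to root → [55, 13, 17, 28, 19, 31, 23, 53, 45, 41, 37, 44]
  55 vs smaller child 13 at index 1, swap → [13, 55, 17, 28, 19, 31, 23, 53, 45, 41, 37, 44]
  55 vs smaller child 19 at index 4, swap → [13, 19, 17, 28, 55, 31, 23, 53, 45, 41, 37, 44]
  55 vs smaller child 37 at index 10, swap → [13, 19, 17, 28, 37, 31, 23, 53, 45, 41, 55, 44]
extract-min #4 returns 13:
  remove root 13; move last element 44 to root → [44, 19, 17, 28, 37, 31, 23, 53, 45, 41, 55]
  44 vs smaller child 17 at index 2, swap → [17, 19, 44, 28, 37, 31, 23, 53, 45, 41, 55]
  44 vs smaller child 23 at index 6, swap → [17, 19, 23, 28, 37, 31, 44, 53, 45, 41, 55]

[17, 19, 23, 28, 37, 31, 44, 53, 45, 41, 55]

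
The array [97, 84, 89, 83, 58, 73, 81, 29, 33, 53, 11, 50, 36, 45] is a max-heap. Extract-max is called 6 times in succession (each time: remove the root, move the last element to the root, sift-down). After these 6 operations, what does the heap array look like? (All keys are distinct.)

extract-max #1 returns 97:
  remove root 97; move last element 45 to root → [45, 84, 89, 83, 58, 73, 81, 29, 33, 53, 11, 50, 36]
  45 vs larger child 89 at index 2, swap → [89, 84, 45, 83, 58, 73, 81, 29, 33, 53, 11, 50, 36]
  45 vs larger child 81 at index 6, swap → [89, 84, 81, 83, 58, 73, 45, 29, 33, 53, 11, 50, 36]
extract-max #2 returns 89:
  remove root 89; move last element 36 to root → [36, 84, 81, 83, 58, 73, 45, 29, 33, 53, 11, 50]
  36 vs larger child 84 at index 1, swap → [84, 36, 81, 83, 58, 73, 45, 29, 33, 53, 11, 50]
  36 vs larger child 83 at index 3, swap → [84, 83, 81, 36, 58, 73, 45, 29, 33, 53, 11, 50]
extract-max #3 returns 84:
  remove root 84; move last element 50 to root → [50, 83, 81, 36, 58, 73, 45, 29, 33, 53, 11]
  50 vs larger child 83 at index 1, swap → [83, 50, 81, 36, 58, 73, 45, 29, 33, 53, 11]
  50 vs larger child 58 at index 4, swap → [83, 58, 81, 36, 50, 73, 45, 29, 33, 53, 11]
  50 vs larger child 53 at index 9, swap → [83, 58, 81, 36, 53, 73, 45, 29, 33, 50, 11]
extract-max #4 returns 83:
  remove root 83; move last element 11 to root → [11, 58, 81, 36, 53, 73, 45, 29, 33, 50]
  11 vs larger child 81 at index 2, swap → [81, 58, 11, 36, 53, 73, 45, 29, 33, 50]
  11 vs larger child 73 at index 5, swap → [81, 58, 73, 36, 53, 11, 45, 29, 33, 50]
extract-max #5 returns 81:
  remove root 81; move last element 50 to root → [50, 58, 73, 36, 53, 11, 45, 29, 33]
  50 vs larger child 73 at index 2, swap → [73, 58, 50, 36, 53, 11, 45, 29, 33]
extract-max #6 returns 73:
  remove root 73; move last element 33 to root → [33, 58, 50, 36, 53, 11, 45, 29]
  33 vs larger child 58 at index 1, swap → [58, 33, 50, 36, 53, 11, 45, 29]
  33 vs larger child 53 at index 4, swap → [58, 53, 50, 36, 33, 11, 45, 29]

[58, 53, 50, 36, 33, 11, 45, 29]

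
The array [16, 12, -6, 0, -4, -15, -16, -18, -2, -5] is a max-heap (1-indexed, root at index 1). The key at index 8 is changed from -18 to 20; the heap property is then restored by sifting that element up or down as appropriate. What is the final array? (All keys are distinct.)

set index 8 from -18 to 20 → [16, 12, -6, 0, -4, -15, -16, 20, -2, -5]
20 > parent 0 at index 4, swap → [16, 12, -6, 20, -4, -15, -16, 0, -2, -5]
20 > parent 12 at index 2, swap → [16, 20, -6, 12, -4, -15, -16, 0, -2, -5]
20 > parent 16 at index 1, swap → [20, 16, -6, 12, -4, -15, -16, 0, -2, -5]

[20, 16, -6, 12, -4, -15, -16, 0, -2, -5]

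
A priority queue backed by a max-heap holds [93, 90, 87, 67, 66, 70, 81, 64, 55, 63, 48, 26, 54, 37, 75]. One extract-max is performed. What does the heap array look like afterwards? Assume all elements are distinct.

remove root 93; move last element 75 to root → [75, 90, 87, 67, 66, 70, 81, 64, 55, 63, 48, 26, 54, 37]
75 vs larger child 90 at index 1, swap → [90, 75, 87, 67, 66, 70, 81, 64, 55, 63, 48, 26, 54, 37]

[90, 75, 87, 67, 66, 70, 81, 64, 55, 63, 48, 26, 54, 37]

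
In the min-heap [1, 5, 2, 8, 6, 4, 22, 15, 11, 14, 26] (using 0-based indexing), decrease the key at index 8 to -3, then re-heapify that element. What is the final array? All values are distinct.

[-3, 1, 2, 5, 6, 4, 22, 15, 8, 14, 26]

set index 8 from 11 to -3 → [1, 5, 2, 8, 6, 4, 22, 15, -3, 14, 26]
-3 < parent 8 at index 3, swap → [1, 5, 2, -3, 6, 4, 22, 15, 8, 14, 26]
-3 < parent 5 at index 1, swap → [1, -3, 2, 5, 6, 4, 22, 15, 8, 14, 26]
-3 < parent 1 at index 0, swap → [-3, 1, 2, 5, 6, 4, 22, 15, 8, 14, 26]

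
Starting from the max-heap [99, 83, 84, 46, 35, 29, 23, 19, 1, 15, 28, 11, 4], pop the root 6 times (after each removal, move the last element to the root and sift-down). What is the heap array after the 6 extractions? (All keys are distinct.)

[28, 19, 23, 4, 15, 11, 1]

extract-max #1 returns 99:
  remove root 99; move last element 4 to root → [4, 83, 84, 46, 35, 29, 23, 19, 1, 15, 28, 11]
  4 vs larger child 84 at index 2, swap → [84, 83, 4, 46, 35, 29, 23, 19, 1, 15, 28, 11]
  4 vs larger child 29 at index 5, swap → [84, 83, 29, 46, 35, 4, 23, 19, 1, 15, 28, 11]
  4 vs only child 11 at index 11, swap → [84, 83, 29, 46, 35, 11, 23, 19, 1, 15, 28, 4]
extract-max #2 returns 84:
  remove root 84; move last element 4 to root → [4, 83, 29, 46, 35, 11, 23, 19, 1, 15, 28]
  4 vs larger child 83 at index 1, swap → [83, 4, 29, 46, 35, 11, 23, 19, 1, 15, 28]
  4 vs larger child 46 at index 3, swap → [83, 46, 29, 4, 35, 11, 23, 19, 1, 15, 28]
  4 vs larger child 19 at index 7, swap → [83, 46, 29, 19, 35, 11, 23, 4, 1, 15, 28]
extract-max #3 returns 83:
  remove root 83; move last element 28 to root → [28, 46, 29, 19, 35, 11, 23, 4, 1, 15]
  28 vs larger child 46 at index 1, swap → [46, 28, 29, 19, 35, 11, 23, 4, 1, 15]
  28 vs larger child 35 at index 4, swap → [46, 35, 29, 19, 28, 11, 23, 4, 1, 15]
extract-max #4 returns 46:
  remove root 46; move last element 15 to root → [15, 35, 29, 19, 28, 11, 23, 4, 1]
  15 vs larger child 35 at index 1, swap → [35, 15, 29, 19, 28, 11, 23, 4, 1]
  15 vs larger child 28 at index 4, swap → [35, 28, 29, 19, 15, 11, 23, 4, 1]
extract-max #5 returns 35:
  remove root 35; move last element 1 to root → [1, 28, 29, 19, 15, 11, 23, 4]
  1 vs larger child 29 at index 2, swap → [29, 28, 1, 19, 15, 11, 23, 4]
  1 vs larger child 23 at index 6, swap → [29, 28, 23, 19, 15, 11, 1, 4]
extract-max #6 returns 29:
  remove root 29; move last element 4 to root → [4, 28, 23, 19, 15, 11, 1]
  4 vs larger child 28 at index 1, swap → [28, 4, 23, 19, 15, 11, 1]
  4 vs larger child 19 at index 3, swap → [28, 19, 23, 4, 15, 11, 1]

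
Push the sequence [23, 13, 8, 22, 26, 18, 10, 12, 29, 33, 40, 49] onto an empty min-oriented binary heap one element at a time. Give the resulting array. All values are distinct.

[8, 12, 10, 22, 26, 18, 13, 23, 29, 33, 40, 49]

Insert 23:
  append 23 at index 0 → [23] (no swap needed)
Insert 13:
  append 13 at index 1 → [23, 13]
  13 < parent 23 at index 0, swap → [13, 23]
Insert 8:
  append 8 at index 2 → [13, 23, 8]
  8 < parent 13 at index 0, swap → [8, 23, 13]
Insert 22:
  append 22 at index 3 → [8, 23, 13, 22]
  22 < parent 23 at index 1, swap → [8, 22, 13, 23]
Insert 26:
  append 26 at index 4 → [8, 22, 13, 23, 26] (no swap needed)
Insert 18:
  append 18 at index 5 → [8, 22, 13, 23, 26, 18] (no swap needed)
Insert 10:
  append 10 at index 6 → [8, 22, 13, 23, 26, 18, 10]
  10 < parent 13 at index 2, swap → [8, 22, 10, 23, 26, 18, 13]
Insert 12:
  append 12 at index 7 → [8, 22, 10, 23, 26, 18, 13, 12]
  12 < parent 23 at index 3, swap → [8, 22, 10, 12, 26, 18, 13, 23]
  12 < parent 22 at index 1, swap → [8, 12, 10, 22, 26, 18, 13, 23]
Insert 29:
  append 29 at index 8 → [8, 12, 10, 22, 26, 18, 13, 23, 29] (no swap needed)
Insert 33:
  append 33 at index 9 → [8, 12, 10, 22, 26, 18, 13, 23, 29, 33] (no swap needed)
Insert 40:
  append 40 at index 10 → [8, 12, 10, 22, 26, 18, 13, 23, 29, 33, 40] (no swap needed)
Insert 49:
  append 49 at index 11 → [8, 12, 10, 22, 26, 18, 13, 23, 29, 33, 40, 49] (no swap needed)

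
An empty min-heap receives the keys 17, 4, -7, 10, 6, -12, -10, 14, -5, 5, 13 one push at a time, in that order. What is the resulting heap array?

[-12, -5, -10, 6, 5, 4, -7, 17, 14, 10, 13]

Insert 17:
  append 17 at index 0 → [17] (no swap needed)
Insert 4:
  append 4 at index 1 → [17, 4]
  4 < parent 17 at index 0, swap → [4, 17]
Insert -7:
  append -7 at index 2 → [4, 17, -7]
  -7 < parent 4 at index 0, swap → [-7, 17, 4]
Insert 10:
  append 10 at index 3 → [-7, 17, 4, 10]
  10 < parent 17 at index 1, swap → [-7, 10, 4, 17]
Insert 6:
  append 6 at index 4 → [-7, 10, 4, 17, 6]
  6 < parent 10 at index 1, swap → [-7, 6, 4, 17, 10]
Insert -12:
  append -12 at index 5 → [-7, 6, 4, 17, 10, -12]
  -12 < parent 4 at index 2, swap → [-7, 6, -12, 17, 10, 4]
  -12 < parent -7 at index 0, swap → [-12, 6, -7, 17, 10, 4]
Insert -10:
  append -10 at index 6 → [-12, 6, -7, 17, 10, 4, -10]
  -10 < parent -7 at index 2, swap → [-12, 6, -10, 17, 10, 4, -7]
Insert 14:
  append 14 at index 7 → [-12, 6, -10, 17, 10, 4, -7, 14]
  14 < parent 17 at index 3, swap → [-12, 6, -10, 14, 10, 4, -7, 17]
Insert -5:
  append -5 at index 8 → [-12, 6, -10, 14, 10, 4, -7, 17, -5]
  -5 < parent 14 at index 3, swap → [-12, 6, -10, -5, 10, 4, -7, 17, 14]
  -5 < parent 6 at index 1, swap → [-12, -5, -10, 6, 10, 4, -7, 17, 14]
Insert 5:
  append 5 at index 9 → [-12, -5, -10, 6, 10, 4, -7, 17, 14, 5]
  5 < parent 10 at index 4, swap → [-12, -5, -10, 6, 5, 4, -7, 17, 14, 10]
Insert 13:
  append 13 at index 10 → [-12, -5, -10, 6, 5, 4, -7, 17, 14, 10, 13] (no swap needed)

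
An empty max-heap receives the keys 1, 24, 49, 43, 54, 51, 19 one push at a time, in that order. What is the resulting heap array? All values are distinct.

[54, 49, 51, 1, 43, 24, 19]

Insert 1:
  append 1 at index 0 → [1] (no swap needed)
Insert 24:
  append 24 at index 1 → [1, 24]
  24 > parent 1 at index 0, swap → [24, 1]
Insert 49:
  append 49 at index 2 → [24, 1, 49]
  49 > parent 24 at index 0, swap → [49, 1, 24]
Insert 43:
  append 43 at index 3 → [49, 1, 24, 43]
  43 > parent 1 at index 1, swap → [49, 43, 24, 1]
Insert 54:
  append 54 at index 4 → [49, 43, 24, 1, 54]
  54 > parent 43 at index 1, swap → [49, 54, 24, 1, 43]
  54 > parent 49 at index 0, swap → [54, 49, 24, 1, 43]
Insert 51:
  append 51 at index 5 → [54, 49, 24, 1, 43, 51]
  51 > parent 24 at index 2, swap → [54, 49, 51, 1, 43, 24]
Insert 19:
  append 19 at index 6 → [54, 49, 51, 1, 43, 24, 19] (no swap needed)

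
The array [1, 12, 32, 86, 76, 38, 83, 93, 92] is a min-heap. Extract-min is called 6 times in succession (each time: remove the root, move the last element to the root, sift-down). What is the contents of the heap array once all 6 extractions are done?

[86, 93, 92]

extract-min #1 returns 1:
  remove root 1; move last element 92 to root → [92, 12, 32, 86, 76, 38, 83, 93]
  92 vs smaller child 12 at index 1, swap → [12, 92, 32, 86, 76, 38, 83, 93]
  92 vs smaller child 76 at index 4, swap → [12, 76, 32, 86, 92, 38, 83, 93]
extract-min #2 returns 12:
  remove root 12; move last element 93 to root → [93, 76, 32, 86, 92, 38, 83]
  93 vs smaller child 32 at index 2, swap → [32, 76, 93, 86, 92, 38, 83]
  93 vs smaller child 38 at index 5, swap → [32, 76, 38, 86, 92, 93, 83]
extract-min #3 returns 32:
  remove root 32; move last element 83 to root → [83, 76, 38, 86, 92, 93]
  83 vs smaller child 38 at index 2, swap → [38, 76, 83, 86, 92, 93]
extract-min #4 returns 38:
  remove root 38; move last element 93 to root → [93, 76, 83, 86, 92]
  93 vs smaller child 76 at index 1, swap → [76, 93, 83, 86, 92]
  93 vs smaller child 86 at index 3, swap → [76, 86, 83, 93, 92]
extract-min #5 returns 76:
  remove root 76; move last element 92 to root → [92, 86, 83, 93]
  92 vs smaller child 83 at index 2, swap → [83, 86, 92, 93]
extract-min #6 returns 83:
  remove root 83; move last element 93 to root → [93, 86, 92]
  93 vs smaller child 86 at index 1, swap → [86, 93, 92]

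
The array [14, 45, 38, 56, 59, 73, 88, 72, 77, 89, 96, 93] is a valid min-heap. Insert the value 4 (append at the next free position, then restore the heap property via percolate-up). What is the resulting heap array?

append 4 at index 12 → [14, 45, 38, 56, 59, 73, 88, 72, 77, 89, 96, 93, 4]
4 < parent 73 at index 5, swap → [14, 45, 38, 56, 59, 4, 88, 72, 77, 89, 96, 93, 73]
4 < parent 38 at index 2, swap → [14, 45, 4, 56, 59, 38, 88, 72, 77, 89, 96, 93, 73]
4 < parent 14 at index 0, swap → [4, 45, 14, 56, 59, 38, 88, 72, 77, 89, 96, 93, 73]

[4, 45, 14, 56, 59, 38, 88, 72, 77, 89, 96, 93, 73]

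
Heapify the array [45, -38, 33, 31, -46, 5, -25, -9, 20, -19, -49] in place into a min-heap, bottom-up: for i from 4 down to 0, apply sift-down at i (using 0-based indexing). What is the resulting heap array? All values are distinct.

[-49, -46, -25, -9, -38, 5, 33, 31, 20, -19, 45]

sift down from index 4:
  -46 vs smaller child -49 at index 10, swap → [45, -38, 33, 31, -49, 5, -25, -9, 20, -19, -46]
sift down from index 3:
  31 vs smaller child -9 at index 7, swap → [45, -38, 33, -9, -49, 5, -25, 31, 20, -19, -46]
sift down from index 2:
  33 vs smaller child -25 at index 6, swap → [45, -38, -25, -9, -49, 5, 33, 31, 20, -19, -46]
sift down from index 1:
  -38 vs smaller child -49 at index 4, swap → [45, -49, -25, -9, -38, 5, 33, 31, 20, -19, -46]
  -38 vs smaller child -46 at index 10, swap → [45, -49, -25, -9, -46, 5, 33, 31, 20, -19, -38]
sift down from index 0:
  45 vs smaller child -49 at index 1, swap → [-49, 45, -25, -9, -46, 5, 33, 31, 20, -19, -38]
  45 vs smaller child -46 at index 4, swap → [-49, -46, -25, -9, 45, 5, 33, 31, 20, -19, -38]
  45 vs smaller child -38 at index 10, swap → [-49, -46, -25, -9, -38, 5, 33, 31, 20, -19, 45]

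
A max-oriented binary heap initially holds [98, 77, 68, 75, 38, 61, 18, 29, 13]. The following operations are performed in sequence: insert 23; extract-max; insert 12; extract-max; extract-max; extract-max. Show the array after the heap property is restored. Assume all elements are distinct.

insert 23:
  append 23 at index 9 → [98, 77, 68, 75, 38, 61, 18, 29, 13, 23] (no swap needed)
extract-max → returns 98:
  remove root 98; move last element 23 to root → [23, 77, 68, 75, 38, 61, 18, 29, 13]
  23 vs larger child 77 at index 1, swap → [77, 23, 68, 75, 38, 61, 18, 29, 13]
  23 vs larger child 75 at index 3, swap → [77, 75, 68, 23, 38, 61, 18, 29, 13]
  23 vs larger child 29 at index 7, swap → [77, 75, 68, 29, 38, 61, 18, 23, 13]
insert 12:
  append 12 at index 9 → [77, 75, 68, 29, 38, 61, 18, 23, 13, 12] (no swap needed)
extract-max → returns 77:
  remove root 77; move last element 12 to root → [12, 75, 68, 29, 38, 61, 18, 23, 13]
  12 vs larger child 75 at index 1, swap → [75, 12, 68, 29, 38, 61, 18, 23, 13]
  12 vs larger child 38 at index 4, swap → [75, 38, 68, 29, 12, 61, 18, 23, 13]
extract-max → returns 75:
  remove root 75; move last element 13 to root → [13, 38, 68, 29, 12, 61, 18, 23]
  13 vs larger child 68 at index 2, swap → [68, 38, 13, 29, 12, 61, 18, 23]
  13 vs larger child 61 at index 5, swap → [68, 38, 61, 29, 12, 13, 18, 23]
extract-max → returns 68:
  remove root 68; move last element 23 to root → [23, 38, 61, 29, 12, 13, 18]
  23 vs larger child 61 at index 2, swap → [61, 38, 23, 29, 12, 13, 18]

[61, 38, 23, 29, 12, 13, 18]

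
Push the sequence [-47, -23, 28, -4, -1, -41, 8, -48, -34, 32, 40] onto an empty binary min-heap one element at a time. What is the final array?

[-48, -47, -41, -34, -1, 28, 8, -4, -23, 32, 40]

Insert -47:
  append -47 at index 0 → [-47] (no swap needed)
Insert -23:
  append -23 at index 1 → [-47, -23] (no swap needed)
Insert 28:
  append 28 at index 2 → [-47, -23, 28] (no swap needed)
Insert -4:
  append -4 at index 3 → [-47, -23, 28, -4] (no swap needed)
Insert -1:
  append -1 at index 4 → [-47, -23, 28, -4, -1] (no swap needed)
Insert -41:
  append -41 at index 5 → [-47, -23, 28, -4, -1, -41]
  -41 < parent 28 at index 2, swap → [-47, -23, -41, -4, -1, 28]
Insert 8:
  append 8 at index 6 → [-47, -23, -41, -4, -1, 28, 8] (no swap needed)
Insert -48:
  append -48 at index 7 → [-47, -23, -41, -4, -1, 28, 8, -48]
  -48 < parent -4 at index 3, swap → [-47, -23, -41, -48, -1, 28, 8, -4]
  -48 < parent -23 at index 1, swap → [-47, -48, -41, -23, -1, 28, 8, -4]
  -48 < parent -47 at index 0, swap → [-48, -47, -41, -23, -1, 28, 8, -4]
Insert -34:
  append -34 at index 8 → [-48, -47, -41, -23, -1, 28, 8, -4, -34]
  -34 < parent -23 at index 3, swap → [-48, -47, -41, -34, -1, 28, 8, -4, -23]
Insert 32:
  append 32 at index 9 → [-48, -47, -41, -34, -1, 28, 8, -4, -23, 32] (no swap needed)
Insert 40:
  append 40 at index 10 → [-48, -47, -41, -34, -1, 28, 8, -4, -23, 32, 40] (no swap needed)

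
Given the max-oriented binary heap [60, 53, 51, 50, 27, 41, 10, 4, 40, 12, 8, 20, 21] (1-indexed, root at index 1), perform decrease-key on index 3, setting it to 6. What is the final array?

[60, 53, 41, 50, 27, 21, 10, 4, 40, 12, 8, 20, 6]

set index 3 from 51 to 6 → [60, 53, 6, 50, 27, 41, 10, 4, 40, 12, 8, 20, 21]
6 vs larger child 41 at index 6, swap → [60, 53, 41, 50, 27, 6, 10, 4, 40, 12, 8, 20, 21]
6 vs larger child 21 at index 13, swap → [60, 53, 41, 50, 27, 21, 10, 4, 40, 12, 8, 20, 6]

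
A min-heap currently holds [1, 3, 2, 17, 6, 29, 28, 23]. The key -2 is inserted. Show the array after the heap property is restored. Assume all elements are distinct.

[-2, 1, 2, 3, 6, 29, 28, 23, 17]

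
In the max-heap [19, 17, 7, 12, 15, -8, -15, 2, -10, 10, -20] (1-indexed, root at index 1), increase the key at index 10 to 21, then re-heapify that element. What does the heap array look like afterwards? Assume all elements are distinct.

set index 10 from 10 to 21 → [19, 17, 7, 12, 15, -8, -15, 2, -10, 21, -20]
21 > parent 15 at index 5, swap → [19, 17, 7, 12, 21, -8, -15, 2, -10, 15, -20]
21 > parent 17 at index 2, swap → [19, 21, 7, 12, 17, -8, -15, 2, -10, 15, -20]
21 > parent 19 at index 1, swap → [21, 19, 7, 12, 17, -8, -15, 2, -10, 15, -20]

[21, 19, 7, 12, 17, -8, -15, 2, -10, 15, -20]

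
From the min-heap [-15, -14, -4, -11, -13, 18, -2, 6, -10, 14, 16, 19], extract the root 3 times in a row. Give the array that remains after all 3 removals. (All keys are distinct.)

[-11, -10, -4, 6, 14, 18, -2, 19, 16]

extract-min #1 returns -15:
  remove root -15; move last element 19 to root → [19, -14, -4, -11, -13, 18, -2, 6, -10, 14, 16]
  19 vs smaller child -14 at index 1, swap → [-14, 19, -4, -11, -13, 18, -2, 6, -10, 14, 16]
  19 vs smaller child -13 at index 4, swap → [-14, -13, -4, -11, 19, 18, -2, 6, -10, 14, 16]
  19 vs smaller child 14 at index 9, swap → [-14, -13, -4, -11, 14, 18, -2, 6, -10, 19, 16]
extract-min #2 returns -14:
  remove root -14; move last element 16 to root → [16, -13, -4, -11, 14, 18, -2, 6, -10, 19]
  16 vs smaller child -13 at index 1, swap → [-13, 16, -4, -11, 14, 18, -2, 6, -10, 19]
  16 vs smaller child -11 at index 3, swap → [-13, -11, -4, 16, 14, 18, -2, 6, -10, 19]
  16 vs smaller child -10 at index 8, swap → [-13, -11, -4, -10, 14, 18, -2, 6, 16, 19]
extract-min #3 returns -13:
  remove root -13; move last element 19 to root → [19, -11, -4, -10, 14, 18, -2, 6, 16]
  19 vs smaller child -11 at index 1, swap → [-11, 19, -4, -10, 14, 18, -2, 6, 16]
  19 vs smaller child -10 at index 3, swap → [-11, -10, -4, 19, 14, 18, -2, 6, 16]
  19 vs smaller child 6 at index 7, swap → [-11, -10, -4, 6, 14, 18, -2, 19, 16]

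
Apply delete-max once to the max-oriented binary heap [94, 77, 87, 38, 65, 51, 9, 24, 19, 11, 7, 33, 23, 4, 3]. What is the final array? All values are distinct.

[87, 77, 51, 38, 65, 33, 9, 24, 19, 11, 7, 3, 23, 4]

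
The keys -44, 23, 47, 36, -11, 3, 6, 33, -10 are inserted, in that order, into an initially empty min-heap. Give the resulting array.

Insert -44:
  append -44 at index 0 → [-44] (no swap needed)
Insert 23:
  append 23 at index 1 → [-44, 23] (no swap needed)
Insert 47:
  append 47 at index 2 → [-44, 23, 47] (no swap needed)
Insert 36:
  append 36 at index 3 → [-44, 23, 47, 36] (no swap needed)
Insert -11:
  append -11 at index 4 → [-44, 23, 47, 36, -11]
  -11 < parent 23 at index 1, swap → [-44, -11, 47, 36, 23]
Insert 3:
  append 3 at index 5 → [-44, -11, 47, 36, 23, 3]
  3 < parent 47 at index 2, swap → [-44, -11, 3, 36, 23, 47]
Insert 6:
  append 6 at index 6 → [-44, -11, 3, 36, 23, 47, 6] (no swap needed)
Insert 33:
  append 33 at index 7 → [-44, -11, 3, 36, 23, 47, 6, 33]
  33 < parent 36 at index 3, swap → [-44, -11, 3, 33, 23, 47, 6, 36]
Insert -10:
  append -10 at index 8 → [-44, -11, 3, 33, 23, 47, 6, 36, -10]
  -10 < parent 33 at index 3, swap → [-44, -11, 3, -10, 23, 47, 6, 36, 33]

[-44, -11, 3, -10, 23, 47, 6, 36, 33]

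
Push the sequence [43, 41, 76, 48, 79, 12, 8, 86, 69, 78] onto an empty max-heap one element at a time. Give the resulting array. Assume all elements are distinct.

[86, 79, 43, 76, 78, 12, 8, 41, 69, 48]

Insert 43:
  append 43 at index 0 → [43] (no swap needed)
Insert 41:
  append 41 at index 1 → [43, 41] (no swap needed)
Insert 76:
  append 76 at index 2 → [43, 41, 76]
  76 > parent 43 at index 0, swap → [76, 41, 43]
Insert 48:
  append 48 at index 3 → [76, 41, 43, 48]
  48 > parent 41 at index 1, swap → [76, 48, 43, 41]
Insert 79:
  append 79 at index 4 → [76, 48, 43, 41, 79]
  79 > parent 48 at index 1, swap → [76, 79, 43, 41, 48]
  79 > parent 76 at index 0, swap → [79, 76, 43, 41, 48]
Insert 12:
  append 12 at index 5 → [79, 76, 43, 41, 48, 12] (no swap needed)
Insert 8:
  append 8 at index 6 → [79, 76, 43, 41, 48, 12, 8] (no swap needed)
Insert 86:
  append 86 at index 7 → [79, 76, 43, 41, 48, 12, 8, 86]
  86 > parent 41 at index 3, swap → [79, 76, 43, 86, 48, 12, 8, 41]
  86 > parent 76 at index 1, swap → [79, 86, 43, 76, 48, 12, 8, 41]
  86 > parent 79 at index 0, swap → [86, 79, 43, 76, 48, 12, 8, 41]
Insert 69:
  append 69 at index 8 → [86, 79, 43, 76, 48, 12, 8, 41, 69] (no swap needed)
Insert 78:
  append 78 at index 9 → [86, 79, 43, 76, 48, 12, 8, 41, 69, 78]
  78 > parent 48 at index 4, swap → [86, 79, 43, 76, 78, 12, 8, 41, 69, 48]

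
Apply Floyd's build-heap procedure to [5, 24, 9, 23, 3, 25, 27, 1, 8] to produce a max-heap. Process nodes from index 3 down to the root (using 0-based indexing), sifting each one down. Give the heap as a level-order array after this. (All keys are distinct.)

sift down from index 3: already satisfies heap property
sift down from index 2:
  9 vs larger child 27 at index 6, swap → [5, 24, 27, 23, 3, 25, 9, 1, 8]
sift down from index 1: already satisfies heap property
sift down from index 0:
  5 vs larger child 27 at index 2, swap → [27, 24, 5, 23, 3, 25, 9, 1, 8]
  5 vs larger child 25 at index 5, swap → [27, 24, 25, 23, 3, 5, 9, 1, 8]

[27, 24, 25, 23, 3, 5, 9, 1, 8]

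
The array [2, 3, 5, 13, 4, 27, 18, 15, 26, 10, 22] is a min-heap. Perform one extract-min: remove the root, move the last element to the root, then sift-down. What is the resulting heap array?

[3, 4, 5, 13, 10, 27, 18, 15, 26, 22]

remove root 2; move last element 22 to root → [22, 3, 5, 13, 4, 27, 18, 15, 26, 10]
22 vs smaller child 3 at index 1, swap → [3, 22, 5, 13, 4, 27, 18, 15, 26, 10]
22 vs smaller child 4 at index 4, swap → [3, 4, 5, 13, 22, 27, 18, 15, 26, 10]
22 vs only child 10 at index 9, swap → [3, 4, 5, 13, 10, 27, 18, 15, 26, 22]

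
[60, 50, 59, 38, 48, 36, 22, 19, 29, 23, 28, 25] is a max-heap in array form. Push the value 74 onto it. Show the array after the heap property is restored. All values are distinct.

append 74 at index 12 → [60, 50, 59, 38, 48, 36, 22, 19, 29, 23, 28, 25, 74]
74 > parent 36 at index 5, swap → [60, 50, 59, 38, 48, 74, 22, 19, 29, 23, 28, 25, 36]
74 > parent 59 at index 2, swap → [60, 50, 74, 38, 48, 59, 22, 19, 29, 23, 28, 25, 36]
74 > parent 60 at index 0, swap → [74, 50, 60, 38, 48, 59, 22, 19, 29, 23, 28, 25, 36]

[74, 50, 60, 38, 48, 59, 22, 19, 29, 23, 28, 25, 36]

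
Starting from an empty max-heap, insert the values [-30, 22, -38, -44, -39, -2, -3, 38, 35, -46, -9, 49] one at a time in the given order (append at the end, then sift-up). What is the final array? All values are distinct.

[49, 35, 38, 22, -9, -2, -3, -44, -30, -46, -39, -38]

Insert -30:
  append -30 at index 0 → [-30] (no swap needed)
Insert 22:
  append 22 at index 1 → [-30, 22]
  22 > parent -30 at index 0, swap → [22, -30]
Insert -38:
  append -38 at index 2 → [22, -30, -38] (no swap needed)
Insert -44:
  append -44 at index 3 → [22, -30, -38, -44] (no swap needed)
Insert -39:
  append -39 at index 4 → [22, -30, -38, -44, -39] (no swap needed)
Insert -2:
  append -2 at index 5 → [22, -30, -38, -44, -39, -2]
  -2 > parent -38 at index 2, swap → [22, -30, -2, -44, -39, -38]
Insert -3:
  append -3 at index 6 → [22, -30, -2, -44, -39, -38, -3] (no swap needed)
Insert 38:
  append 38 at index 7 → [22, -30, -2, -44, -39, -38, -3, 38]
  38 > parent -44 at index 3, swap → [22, -30, -2, 38, -39, -38, -3, -44]
  38 > parent -30 at index 1, swap → [22, 38, -2, -30, -39, -38, -3, -44]
  38 > parent 22 at index 0, swap → [38, 22, -2, -30, -39, -38, -3, -44]
Insert 35:
  append 35 at index 8 → [38, 22, -2, -30, -39, -38, -3, -44, 35]
  35 > parent -30 at index 3, swap → [38, 22, -2, 35, -39, -38, -3, -44, -30]
  35 > parent 22 at index 1, swap → [38, 35, -2, 22, -39, -38, -3, -44, -30]
Insert -46:
  append -46 at index 9 → [38, 35, -2, 22, -39, -38, -3, -44, -30, -46] (no swap needed)
Insert -9:
  append -9 at index 10 → [38, 35, -2, 22, -39, -38, -3, -44, -30, -46, -9]
  -9 > parent -39 at index 4, swap → [38, 35, -2, 22, -9, -38, -3, -44, -30, -46, -39]
Insert 49:
  append 49 at index 11 → [38, 35, -2, 22, -9, -38, -3, -44, -30, -46, -39, 49]
  49 > parent -38 at index 5, swap → [38, 35, -2, 22, -9, 49, -3, -44, -30, -46, -39, -38]
  49 > parent -2 at index 2, swap → [38, 35, 49, 22, -9, -2, -3, -44, -30, -46, -39, -38]
  49 > parent 38 at index 0, swap → [49, 35, 38, 22, -9, -2, -3, -44, -30, -46, -39, -38]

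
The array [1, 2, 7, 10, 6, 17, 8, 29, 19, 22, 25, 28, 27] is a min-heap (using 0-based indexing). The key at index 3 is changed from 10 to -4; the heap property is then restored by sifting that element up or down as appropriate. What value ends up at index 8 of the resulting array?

set index 3 from 10 to -4 → [1, 2, 7, -4, 6, 17, 8, 29, 19, 22, 25, 28, 27]
-4 < parent 2 at index 1, swap → [1, -4, 7, 2, 6, 17, 8, 29, 19, 22, 25, 28, 27]
-4 < parent 1 at index 0, swap → [-4, 1, 7, 2, 6, 17, 8, 29, 19, 22, 25, 28, 27]
resulting array: [-4, 1, 7, 2, 6, 17, 8, 29, 19, 22, 25, 28, 27]

19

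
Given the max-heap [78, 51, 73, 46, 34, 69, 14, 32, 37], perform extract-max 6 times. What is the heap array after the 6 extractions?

[34, 14, 32]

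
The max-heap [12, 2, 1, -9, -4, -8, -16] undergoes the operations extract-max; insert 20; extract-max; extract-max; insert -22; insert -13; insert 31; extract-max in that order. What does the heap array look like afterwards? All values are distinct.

extract-max → returns 12:
  remove root 12; move last element -16 to root → [-16, 2, 1, -9, -4, -8]
  -16 vs larger child 2 at index 1, swap → [2, -16, 1, -9, -4, -8]
  -16 vs larger child -4 at index 4, swap → [2, -4, 1, -9, -16, -8]
insert 20:
  append 20 at index 6 → [2, -4, 1, -9, -16, -8, 20]
  20 > parent 1 at index 2, swap → [2, -4, 20, -9, -16, -8, 1]
  20 > parent 2 at index 0, swap → [20, -4, 2, -9, -16, -8, 1]
extract-max → returns 20:
  remove root 20; move last element 1 to root → [1, -4, 2, -9, -16, -8]
  1 vs larger child 2 at index 2, swap → [2, -4, 1, -9, -16, -8]
extract-max → returns 2:
  remove root 2; move last element -8 to root → [-8, -4, 1, -9, -16]
  -8 vs larger child 1 at index 2, swap → [1, -4, -8, -9, -16]
insert -22:
  append -22 at index 5 → [1, -4, -8, -9, -16, -22] (no swap needed)
insert -13:
  append -13 at index 6 → [1, -4, -8, -9, -16, -22, -13] (no swap needed)
insert 31:
  append 31 at index 7 → [1, -4, -8, -9, -16, -22, -13, 31]
  31 > parent -9 at index 3, swap → [1, -4, -8, 31, -16, -22, -13, -9]
  31 > parent -4 at index 1, swap → [1, 31, -8, -4, -16, -22, -13, -9]
  31 > parent 1 at index 0, swap → [31, 1, -8, -4, -16, -22, -13, -9]
extract-max → returns 31:
  remove root 31; move last element -9 to root → [-9, 1, -8, -4, -16, -22, -13]
  -9 vs larger child 1 at index 1, swap → [1, -9, -8, -4, -16, -22, -13]
  -9 vs larger child -4 at index 3, swap → [1, -4, -8, -9, -16, -22, -13]

[1, -4, -8, -9, -16, -22, -13]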